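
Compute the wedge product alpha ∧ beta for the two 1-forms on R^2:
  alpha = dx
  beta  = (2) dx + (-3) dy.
alpha ∧ beta = (-3) dx ∧ dy

Distribute the wedge, using dx_i ∧ dx_j = -dx_j ∧ dx_i and dx_i ∧ dx_i = 0. For each pair (i, j) with i < j, the coefficient of dx_i ∧ dx_j in alpha ∧ beta is (alpha_i * beta_j - alpha_j * beta_i). Collecting: alpha ∧ beta = (-3) dx ∧ dy.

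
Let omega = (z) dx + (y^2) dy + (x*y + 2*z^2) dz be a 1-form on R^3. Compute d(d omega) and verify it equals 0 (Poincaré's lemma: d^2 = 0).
d(d omega) = 0

Step 1: d omega = sum_{i<j} (∂f_j/∂x_i - ∂f_i/∂x_j) dx_i ∧ dx_j:
  coeff of dx ∧ dy: 0
  coeff of dx ∧ dz: y - 1
  coeff of dy ∧ dz: x
Step 2: Apply d again to each 2-form coefficient. The only possible 3-form in R^3 is dx ∧ dy ∧ dz, with coefficient
  ∂(coeff of dy∧dz)/∂x - ∂(coeff of dx∧dz)/∂y + ∂(coeff of dx∧dy)/∂z
  = ∂/∂x (x) - ∂/∂y (y - 1) + ∂/∂z (0).
Each of these terms simplifies to sums of mixed partials that cancel in pairs. The result is 0 (by equality of mixed partials for smooth functions — Schwarz / Clairaut).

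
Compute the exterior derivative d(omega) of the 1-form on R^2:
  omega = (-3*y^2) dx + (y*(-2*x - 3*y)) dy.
d(omega) = (4*y) dx ∧ dy

For a 1-form omega = sum_i f_i dx_i, the exterior derivative is
  d(omega) = sum_{i < j} (∂f_j/∂x_i - ∂f_i/∂x_j) dx_i ∧ dx_j.
  coefficient of dx ∧ dy: ∂f_2/∂x - ∂f_1/∂y = ∂(y*(-2*x - 3*y))/∂x - ∂(-3*y^2)/∂y = 4*y
Assembling: d(omega) = (4*y) dx ∧ dy.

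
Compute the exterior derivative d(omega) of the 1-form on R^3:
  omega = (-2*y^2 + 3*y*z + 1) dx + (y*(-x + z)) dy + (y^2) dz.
d(omega) = (3*y - 3*z) dx ∧ dy + (-3*y) dx ∧ dz + (y) dy ∧ dz

For a 1-form omega = sum_i f_i dx_i, the exterior derivative is
  d(omega) = sum_{i < j} (∂f_j/∂x_i - ∂f_i/∂x_j) dx_i ∧ dx_j.
  coefficient of dx ∧ dy: ∂f_2/∂x - ∂f_1/∂y = ∂(y*(-x + z))/∂x - ∂(-2*y^2 + 3*y*z + 1)/∂y = 3*y - 3*z
  coefficient of dx ∧ dz: ∂f_3/∂x - ∂f_1/∂z = ∂(y^2)/∂x - ∂(-2*y^2 + 3*y*z + 1)/∂z = -3*y
  coefficient of dy ∧ dz: ∂f_3/∂y - ∂f_2/∂z = ∂(y^2)/∂y - ∂(y*(-x + z))/∂z = y
Assembling: d(omega) = (3*y - 3*z) dx ∧ dy + (-3*y) dx ∧ dz + (y) dy ∧ dz.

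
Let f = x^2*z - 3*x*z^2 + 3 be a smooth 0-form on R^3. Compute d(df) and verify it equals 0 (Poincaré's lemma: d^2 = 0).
d(df) = 0

Step 1: df = sum_i (∂f/∂x_i) dx_i = (z*(2*x - 3*z)) dx + (0) dy + (x*(x - 6*z)) dz.
Step 2: Apply d again. Using the 1-form formula, the coefficient of dx ∧ dy in d(df) is ∂^2 f/∂x ∂y - ∂^2 f/∂y ∂x = (0) - (0) = 0 (equality of mixed partials for smooth f).
Similarly for dx ∧ dz and dy ∧ dz — all coefficients vanish. So d(df) = 0.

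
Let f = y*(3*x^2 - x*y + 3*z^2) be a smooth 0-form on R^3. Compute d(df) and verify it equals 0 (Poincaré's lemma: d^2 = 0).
d(df) = 0

Step 1: df = sum_i (∂f/∂x_i) dx_i = (y*(6*x - y)) dx + (3*x^2 - 2*x*y + 3*z^2) dy + (6*y*z) dz.
Step 2: Apply d again. Using the 1-form formula, the coefficient of dx ∧ dy in d(df) is ∂^2 f/∂x ∂y - ∂^2 f/∂y ∂x = (6*x - 2*y) - (6*x - 2*y) = 0 (equality of mixed partials for smooth f).
Similarly for dx ∧ dz and dy ∧ dz — all coefficients vanish. So d(df) = 0.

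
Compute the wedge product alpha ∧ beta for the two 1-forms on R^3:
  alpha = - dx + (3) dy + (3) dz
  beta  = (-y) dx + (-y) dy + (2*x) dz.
alpha ∧ beta = (4*y) dx ∧ dy + (-2*x + 3*y) dx ∧ dz + (6*x + 3*y) dy ∧ dz

Distribute the wedge, using dx_i ∧ dx_j = -dx_j ∧ dx_i and dx_i ∧ dx_i = 0. For each pair (i, j) with i < j, the coefficient of dx_i ∧ dx_j in alpha ∧ beta is (alpha_i * beta_j - alpha_j * beta_i). Collecting: alpha ∧ beta = (4*y) dx ∧ dy + (-2*x + 3*y) dx ∧ dz + (6*x + 3*y) dy ∧ dz.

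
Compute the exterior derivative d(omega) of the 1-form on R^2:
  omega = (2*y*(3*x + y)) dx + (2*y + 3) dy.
d(omega) = (-6*x - 4*y) dx ∧ dy

For a 1-form omega = sum_i f_i dx_i, the exterior derivative is
  d(omega) = sum_{i < j} (∂f_j/∂x_i - ∂f_i/∂x_j) dx_i ∧ dx_j.
  coefficient of dx ∧ dy: ∂f_2/∂x - ∂f_1/∂y = ∂(2*y + 3)/∂x - ∂(2*y*(3*x + y))/∂y = -6*x - 4*y
Assembling: d(omega) = (-6*x - 4*y) dx ∧ dy.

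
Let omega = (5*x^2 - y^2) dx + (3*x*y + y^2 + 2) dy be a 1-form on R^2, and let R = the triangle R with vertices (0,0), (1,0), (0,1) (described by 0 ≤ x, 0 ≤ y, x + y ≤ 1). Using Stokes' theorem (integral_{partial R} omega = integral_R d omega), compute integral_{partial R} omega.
integral_(partial R) omega = 5/6

Stokes: integral_partial_R omega = integral_R d omega with d omega = (∂Q/∂x - ∂P/∂y) dx ∧ dy.
  ∂Q/∂x = 3*y
  ∂P/∂y = -2*y
  integrand = ∂Q/∂x - ∂P/∂y = 5*y.
Integrating over R: integral_0^1 integral_0^{1-x} (5*y) dy dx = 5/6.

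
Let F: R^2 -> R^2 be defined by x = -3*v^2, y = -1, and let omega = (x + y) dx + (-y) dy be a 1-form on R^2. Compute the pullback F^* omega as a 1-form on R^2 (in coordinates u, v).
F^* omega = (18*v^3 + 6*v) dv

Using F^*(f dg) = (f ∘ F) d(g ∘ F), substitute each coordinate x_i by F_i(u, v) in f_i, and replace dx_i by d F_i = (∂F_i/∂u) du + (∂F_i/∂v) dv.
  For the x component: f_1(F) = -3*v^2 - 1; d F_1 = (0) du + (-6*v) dv
  For the y component: f_2(F) = 1; d F_2 = (0) du + (0) dv
Combining and collecting du, dv coefficients:
  coeff of du: 0
  coeff of dv: 18*v^3 + 6*v
F^* omega = (18*v^3 + 6*v) dv.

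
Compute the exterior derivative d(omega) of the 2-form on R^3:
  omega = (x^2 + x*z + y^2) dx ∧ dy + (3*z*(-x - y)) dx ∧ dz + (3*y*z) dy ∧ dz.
d(omega) = (x + 3*z) dx ∧ dy ∧ dz

For a 2-form omega = sum_{i<j} g_{ij} dx_i ∧ dx_j, the exterior derivative is
  d(omega) = sum_{i<j} d(g_{ij}) ∧ dx_i ∧ dx_j = sum_{i<j, k} (∂g_{ij}/∂x_k) dx_k ∧ dx_i ∧ dx_j.
Expand each term, using dx_k ∧ dx_i ∧ dx_j = sgn(permutation) dx_{(a)} ∧ dx_{(b)} ∧ dx_{(c)} with (a < b < c) sorted:
  d(x^2 + x*z + y^2) includes (∂/∂z)(x^2 + x*z + y^2) dz = (x) dz, which multiplied by dx ∧ dy gives (x) dx ∧ dy ∧ dz
  d(3*z*(-x - y)) includes (∂/∂y)(3*z*(-x - y)) dy = (-3*z) dy, which multiplied by dx ∧ dz gives (3*z) dx ∧ dy ∧ dz
Collecting like 3-forms: d(omega) = (x + 3*z) dx ∧ dy ∧ dz.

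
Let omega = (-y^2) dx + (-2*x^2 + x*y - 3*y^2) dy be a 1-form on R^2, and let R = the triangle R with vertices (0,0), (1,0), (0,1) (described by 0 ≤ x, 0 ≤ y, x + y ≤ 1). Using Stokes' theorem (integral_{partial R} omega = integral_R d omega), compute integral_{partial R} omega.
integral_(partial R) omega = -1/6

Stokes: integral_partial_R omega = integral_R d omega with d omega = (∂Q/∂x - ∂P/∂y) dx ∧ dy.
  ∂Q/∂x = -4*x + y
  ∂P/∂y = -2*y
  integrand = ∂Q/∂x - ∂P/∂y = -4*x + 3*y.
Integrating over R: integral_0^1 integral_0^{1-x} (-4*x + 3*y) dy dx = -1/6.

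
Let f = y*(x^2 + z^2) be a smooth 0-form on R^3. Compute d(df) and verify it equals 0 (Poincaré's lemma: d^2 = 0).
d(df) = 0

Step 1: df = sum_i (∂f/∂x_i) dx_i = (2*x*y) dx + (x^2 + z^2) dy + (2*y*z) dz.
Step 2: Apply d again. Using the 1-form formula, the coefficient of dx ∧ dy in d(df) is ∂^2 f/∂x ∂y - ∂^2 f/∂y ∂x = (2*x) - (2*x) = 0 (equality of mixed partials for smooth f).
Similarly for dx ∧ dz and dy ∧ dz — all coefficients vanish. So d(df) = 0.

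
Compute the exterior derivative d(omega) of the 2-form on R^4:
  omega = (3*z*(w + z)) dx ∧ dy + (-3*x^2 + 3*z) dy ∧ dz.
d(omega) = (3*w - 6*x + 6*z) dx ∧ dy ∧ dz + (3*z) dx ∧ dy ∧ dw

For a 2-form omega = sum_{i<j} g_{ij} dx_i ∧ dx_j, the exterior derivative is
  d(omega) = sum_{i<j} d(g_{ij}) ∧ dx_i ∧ dx_j = sum_{i<j, k} (∂g_{ij}/∂x_k) dx_k ∧ dx_i ∧ dx_j.
Expand each term, using dx_k ∧ dx_i ∧ dx_j = sgn(permutation) dx_{(a)} ∧ dx_{(b)} ∧ dx_{(c)} with (a < b < c) sorted:
  d(3*z*(w + z)) includes (∂/∂z)(3*z*(w + z)) dz = (3*w + 6*z) dz, which multiplied by dx ∧ dy gives (3*w + 6*z) dx ∧ dy ∧ dz
  d(3*z*(w + z)) includes (∂/∂w)(3*z*(w + z)) dw = (3*z) dw, which multiplied by dx ∧ dy gives (3*z) dx ∧ dy ∧ dw
  d(-3*x^2 + 3*z) includes (∂/∂x)(-3*x^2 + 3*z) dx = (-6*x) dx, which multiplied by dy ∧ dz gives (-6*x) dx ∧ dy ∧ dz
Collecting like 3-forms: d(omega) = (3*w - 6*x + 6*z) dx ∧ dy ∧ dz + (3*z) dx ∧ dy ∧ dw.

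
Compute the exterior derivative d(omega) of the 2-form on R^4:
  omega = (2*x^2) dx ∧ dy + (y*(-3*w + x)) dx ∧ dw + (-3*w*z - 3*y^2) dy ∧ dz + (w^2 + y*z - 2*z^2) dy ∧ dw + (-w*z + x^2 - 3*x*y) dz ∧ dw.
d(omega) = (3*w - x) dx ∧ dy ∧ dw + (-3*x - y + z) dy ∧ dz ∧ dw + (2*x - 3*y) dx ∧ dz ∧ dw

For a 2-form omega = sum_{i<j} g_{ij} dx_i ∧ dx_j, the exterior derivative is
  d(omega) = sum_{i<j} d(g_{ij}) ∧ dx_i ∧ dx_j = sum_{i<j, k} (∂g_{ij}/∂x_k) dx_k ∧ dx_i ∧ dx_j.
Expand each term, using dx_k ∧ dx_i ∧ dx_j = sgn(permutation) dx_{(a)} ∧ dx_{(b)} ∧ dx_{(c)} with (a < b < c) sorted:
  d(y*(-3*w + x)) includes (∂/∂y)(y*(-3*w + x)) dy = (-3*w + x) dy, which multiplied by dx ∧ dw gives (3*w - x) dx ∧ dy ∧ dw
  d(-3*w*z - 3*y^2) includes (∂/∂w)(-3*w*z - 3*y^2) dw = (-3*z) dw, which multiplied by dy ∧ dz gives (-3*z) dy ∧ dz ∧ dw
  d(w^2 + y*z - 2*z^2) includes (∂/∂z)(w^2 + y*z - 2*z^2) dz = (y - 4*z) dz, which multiplied by dy ∧ dw gives (-y + 4*z) dy ∧ dz ∧ dw
  d(-w*z + x^2 - 3*x*y) includes (∂/∂x)(-w*z + x^2 - 3*x*y) dx = (2*x - 3*y) dx, which multiplied by dz ∧ dw gives (2*x - 3*y) dx ∧ dz ∧ dw
  d(-w*z + x^2 - 3*x*y) includes (∂/∂y)(-w*z + x^2 - 3*x*y) dy = (-3*x) dy, which multiplied by dz ∧ dw gives (-3*x) dy ∧ dz ∧ dw
Collecting like 3-forms: d(omega) = (3*w - x) dx ∧ dy ∧ dw + (-3*x - y + z) dy ∧ dz ∧ dw + (2*x - 3*y) dx ∧ dz ∧ dw.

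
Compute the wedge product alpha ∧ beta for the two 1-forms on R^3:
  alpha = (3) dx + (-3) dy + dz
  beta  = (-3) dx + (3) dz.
alpha ∧ beta = (12) dx ∧ dz + (-9) dx ∧ dy + (-9) dy ∧ dz

Distribute the wedge, using dx_i ∧ dx_j = -dx_j ∧ dx_i and dx_i ∧ dx_i = 0. For each pair (i, j) with i < j, the coefficient of dx_i ∧ dx_j in alpha ∧ beta is (alpha_i * beta_j - alpha_j * beta_i). Collecting: alpha ∧ beta = (12) dx ∧ dz + (-9) dx ∧ dy + (-9) dy ∧ dz.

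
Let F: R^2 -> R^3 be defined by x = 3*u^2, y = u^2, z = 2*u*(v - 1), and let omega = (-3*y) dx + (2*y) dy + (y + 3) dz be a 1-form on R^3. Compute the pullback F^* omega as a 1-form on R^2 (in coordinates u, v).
F^* omega = (-14*u^3 + 2*u^2*v - 2*u^2 + 6*v - 6) du + (2*u*(u^2 + 3)) dv

Using F^*(f dg) = (f ∘ F) d(g ∘ F), substitute each coordinate x_i by F_i(u, v) in f_i, and replace dx_i by d F_i = (∂F_i/∂u) du + (∂F_i/∂v) dv.
  For the x component: f_1(F) = -3*u^2; d F_1 = (6*u) du + (0) dv
  For the y component: f_2(F) = 2*u^2; d F_2 = (2*u) du + (0) dv
  For the z component: f_3(F) = u^2 + 3; d F_3 = (2*v - 2) du + (2*u) dv
Combining and collecting du, dv coefficients:
  coeff of du: -14*u^3 + 2*u^2*v - 2*u^2 + 6*v - 6
  coeff of dv: 2*u*(u^2 + 3)
F^* omega = (-14*u^3 + 2*u^2*v - 2*u^2 + 6*v - 6) du + (2*u*(u^2 + 3)) dv.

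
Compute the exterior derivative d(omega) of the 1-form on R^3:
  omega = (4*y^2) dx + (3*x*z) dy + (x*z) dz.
d(omega) = (-8*y + 3*z) dx ∧ dy + (z) dx ∧ dz + (-3*x) dy ∧ dz

For a 1-form omega = sum_i f_i dx_i, the exterior derivative is
  d(omega) = sum_{i < j} (∂f_j/∂x_i - ∂f_i/∂x_j) dx_i ∧ dx_j.
  coefficient of dx ∧ dy: ∂f_2/∂x - ∂f_1/∂y = ∂(3*x*z)/∂x - ∂(4*y^2)/∂y = -8*y + 3*z
  coefficient of dx ∧ dz: ∂f_3/∂x - ∂f_1/∂z = ∂(x*z)/∂x - ∂(4*y^2)/∂z = z
  coefficient of dy ∧ dz: ∂f_3/∂y - ∂f_2/∂z = ∂(x*z)/∂y - ∂(3*x*z)/∂z = -3*x
Assembling: d(omega) = (-8*y + 3*z) dx ∧ dy + (z) dx ∧ dz + (-3*x) dy ∧ dz.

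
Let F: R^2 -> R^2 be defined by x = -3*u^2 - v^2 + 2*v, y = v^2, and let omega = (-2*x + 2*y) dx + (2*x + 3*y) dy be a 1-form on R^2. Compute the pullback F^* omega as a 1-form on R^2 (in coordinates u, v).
F^* omega = (12*u*(-3*u^2 - 2*v^2 + 2*v)) du + (-24*u^2*v + 12*u^2 - 6*v^3 + 24*v^2 - 8*v) dv

Using F^*(f dg) = (f ∘ F) d(g ∘ F), substitute each coordinate x_i by F_i(u, v) in f_i, and replace dx_i by d F_i = (∂F_i/∂u) du + (∂F_i/∂v) dv.
  For the x component: f_1(F) = 6*u^2 + 4*v^2 - 4*v; d F_1 = (-6*u) du + (2 - 2*v) dv
  For the y component: f_2(F) = -6*u^2 + v^2 + 4*v; d F_2 = (0) du + (2*v) dv
Combining and collecting du, dv coefficients:
  coeff of du: 12*u*(-3*u^2 - 2*v^2 + 2*v)
  coeff of dv: -24*u^2*v + 12*u^2 - 6*v^3 + 24*v^2 - 8*v
F^* omega = (12*u*(-3*u^2 - 2*v^2 + 2*v)) du + (-24*u^2*v + 12*u^2 - 6*v^3 + 24*v^2 - 8*v) dv.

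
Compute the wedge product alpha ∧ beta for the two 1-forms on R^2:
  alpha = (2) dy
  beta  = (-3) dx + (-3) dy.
alpha ∧ beta = (6) dx ∧ dy

Distribute the wedge, using dx_i ∧ dx_j = -dx_j ∧ dx_i and dx_i ∧ dx_i = 0. For each pair (i, j) with i < j, the coefficient of dx_i ∧ dx_j in alpha ∧ beta is (alpha_i * beta_j - alpha_j * beta_i). Collecting: alpha ∧ beta = (6) dx ∧ dy.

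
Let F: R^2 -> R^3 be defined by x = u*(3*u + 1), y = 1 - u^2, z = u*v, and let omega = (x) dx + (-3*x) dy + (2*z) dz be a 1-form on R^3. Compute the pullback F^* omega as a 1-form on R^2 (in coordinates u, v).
F^* omega = (u*(36*u^2 + 15*u + 2*v^2 + 1)) du + (2*u^2*v) dv

Using F^*(f dg) = (f ∘ F) d(g ∘ F), substitute each coordinate x_i by F_i(u, v) in f_i, and replace dx_i by d F_i = (∂F_i/∂u) du + (∂F_i/∂v) dv.
  For the x component: f_1(F) = u*(3*u + 1); d F_1 = (6*u + 1) du + (0) dv
  For the y component: f_2(F) = 3*u*(-3*u - 1); d F_2 = (-2*u) du + (0) dv
  For the z component: f_3(F) = 2*u*v; d F_3 = (v) du + (u) dv
Combining and collecting du, dv coefficients:
  coeff of du: u*(36*u^2 + 15*u + 2*v^2 + 1)
  coeff of dv: 2*u^2*v
F^* omega = (u*(36*u^2 + 15*u + 2*v^2 + 1)) du + (2*u^2*v) dv.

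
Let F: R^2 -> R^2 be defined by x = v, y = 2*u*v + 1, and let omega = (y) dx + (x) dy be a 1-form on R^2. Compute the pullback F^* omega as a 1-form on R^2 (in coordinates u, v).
F^* omega = (2*v^2) du + (4*u*v + 1) dv

Using F^*(f dg) = (f ∘ F) d(g ∘ F), substitute each coordinate x_i by F_i(u, v) in f_i, and replace dx_i by d F_i = (∂F_i/∂u) du + (∂F_i/∂v) dv.
  For the x component: f_1(F) = 2*u*v + 1; d F_1 = (0) du + (1) dv
  For the y component: f_2(F) = v; d F_2 = (2*v) du + (2*u) dv
Combining and collecting du, dv coefficients:
  coeff of du: 2*v^2
  coeff of dv: 4*u*v + 1
F^* omega = (2*v^2) du + (4*u*v + 1) dv.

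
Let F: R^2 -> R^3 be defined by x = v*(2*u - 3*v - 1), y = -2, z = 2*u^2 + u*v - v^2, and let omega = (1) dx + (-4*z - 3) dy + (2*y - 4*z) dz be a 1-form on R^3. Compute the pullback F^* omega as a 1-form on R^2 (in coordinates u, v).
F^* omega = (-32*u^3 - 24*u^2*v + 12*u*v^2 - 16*u + 4*v^3 - 2*v) du + (-8*u^3 + 12*u^2*v + 12*u*v^2 - 2*u - 8*v^3 + 2*v - 1) dv

Using F^*(f dg) = (f ∘ F) d(g ∘ F), substitute each coordinate x_i by F_i(u, v) in f_i, and replace dx_i by d F_i = (∂F_i/∂u) du + (∂F_i/∂v) dv.
  For the x component: f_1(F) = 1; d F_1 = (2*v) du + (2*u - 6*v - 1) dv
  For the y component: f_2(F) = -8*u^2 - 4*u*v + 4*v^2 - 3; d F_2 = (0) du + (0) dv
  For the z component: f_3(F) = -8*u^2 - 4*u*v + 4*v^2 - 4; d F_3 = (4*u + v) du + (u - 2*v) dv
Combining and collecting du, dv coefficients:
  coeff of du: -32*u^3 - 24*u^2*v + 12*u*v^2 - 16*u + 4*v^3 - 2*v
  coeff of dv: -8*u^3 + 12*u^2*v + 12*u*v^2 - 2*u - 8*v^3 + 2*v - 1
F^* omega = (-32*u^3 - 24*u^2*v + 12*u*v^2 - 16*u + 4*v^3 - 2*v) du + (-8*u^3 + 12*u^2*v + 12*u*v^2 - 2*u - 8*v^3 + 2*v - 1) dv.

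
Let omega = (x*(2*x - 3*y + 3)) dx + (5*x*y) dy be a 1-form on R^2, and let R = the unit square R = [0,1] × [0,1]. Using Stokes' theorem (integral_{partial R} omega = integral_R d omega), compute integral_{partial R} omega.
integral_(partial R) omega = 4

Stokes: integral_partial_R omega = integral_R d omega with d omega = (∂Q/∂x - ∂P/∂y) dx ∧ dy.
  ∂Q/∂x = 5*y
  ∂P/∂y = -3*x
  integrand = ∂Q/∂x - ∂P/∂y = 3*x + 5*y.
Integrating over R: integral_0^1 integral_0^1 (3*x + 5*y) dx dy = 4.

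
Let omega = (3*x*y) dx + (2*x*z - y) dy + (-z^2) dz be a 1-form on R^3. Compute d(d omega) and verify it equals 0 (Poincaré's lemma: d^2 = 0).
d(d omega) = 0

Step 1: d omega = sum_{i<j} (∂f_j/∂x_i - ∂f_i/∂x_j) dx_i ∧ dx_j:
  coeff of dx ∧ dy: -3*x + 2*z
  coeff of dx ∧ dz: 0
  coeff of dy ∧ dz: -2*x
Step 2: Apply d again to each 2-form coefficient. The only possible 3-form in R^3 is dx ∧ dy ∧ dz, with coefficient
  ∂(coeff of dy∧dz)/∂x - ∂(coeff of dx∧dz)/∂y + ∂(coeff of dx∧dy)/∂z
  = ∂/∂x (-2*x) - ∂/∂y (0) + ∂/∂z (-3*x + 2*z).
Each of these terms simplifies to sums of mixed partials that cancel in pairs. The result is 0 (by equality of mixed partials for smooth functions — Schwarz / Clairaut).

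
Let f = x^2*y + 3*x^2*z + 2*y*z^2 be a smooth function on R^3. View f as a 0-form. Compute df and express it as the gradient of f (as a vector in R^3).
df = (2*x*(y + 3*z)) dx + (x^2 + 2*z^2) dy + (3*x^2 + 4*y*z) dz; grad f = (2*x*(y + 3*z), x^2 + 2*z^2, 3*x^2 + 4*y*z)

For a 0-form f, d f = (∂f/∂x) dx + (∂f/∂y) dy + (∂f/∂z) dz. The components of the vector representation are exactly the entries of grad f in Cartesian coordinates:
  ∂f/∂x = 2*x*(y + 3*z)
  ∂f/∂y = x^2 + 2*z^2
  ∂f/∂z = 3*x^2 + 4*y*z.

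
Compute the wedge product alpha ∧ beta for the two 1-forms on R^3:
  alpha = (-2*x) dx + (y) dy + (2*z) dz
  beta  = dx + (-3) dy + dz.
alpha ∧ beta = (6*x - y) dx ∧ dy + (-2*x - 2*z) dx ∧ dz + (y + 6*z) dy ∧ dz

Distribute the wedge, using dx_i ∧ dx_j = -dx_j ∧ dx_i and dx_i ∧ dx_i = 0. For each pair (i, j) with i < j, the coefficient of dx_i ∧ dx_j in alpha ∧ beta is (alpha_i * beta_j - alpha_j * beta_i). Collecting: alpha ∧ beta = (6*x - y) dx ∧ dy + (-2*x - 2*z) dx ∧ dz + (y + 6*z) dy ∧ dz.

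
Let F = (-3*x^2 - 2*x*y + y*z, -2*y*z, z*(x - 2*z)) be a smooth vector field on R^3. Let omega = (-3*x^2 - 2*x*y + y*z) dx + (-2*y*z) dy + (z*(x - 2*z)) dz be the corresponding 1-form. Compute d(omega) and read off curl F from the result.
d(omega) = (2*y) dy ∧ dz + (y - z) dz ∧ dx + (2*x - z) dx ∧ dy; curl F = (2*y, y - z, 2*x - z)

d omega = sum_{i<j} (∂f_j/∂x_i - ∂f_i/∂x_j) dx_i ∧ dx_j. Under the identification (dy ∧ dz, dz ∧ dx, dx ∧ dy) ↔ (e_x, e_y, e_z), the coefficients are exactly the components of curl F. Compute:
  ∂R/∂y - ∂Q/∂z = (0) - (-2*y) = 2*y
  ∂P/∂z - ∂R/∂x = (y) - (z) = y - z
  ∂Q/∂x - ∂P/∂y = (0) - (-2*x + z) = 2*x - z.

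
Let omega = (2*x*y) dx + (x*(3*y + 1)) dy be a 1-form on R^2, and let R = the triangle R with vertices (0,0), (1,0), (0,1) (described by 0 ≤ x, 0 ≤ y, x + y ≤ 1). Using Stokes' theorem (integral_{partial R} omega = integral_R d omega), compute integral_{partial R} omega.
integral_(partial R) omega = 2/3

Stokes: integral_partial_R omega = integral_R d omega with d omega = (∂Q/∂x - ∂P/∂y) dx ∧ dy.
  ∂Q/∂x = 3*y + 1
  ∂P/∂y = 2*x
  integrand = ∂Q/∂x - ∂P/∂y = -2*x + 3*y + 1.
Integrating over R: integral_0^1 integral_0^{1-x} (-2*x + 3*y + 1) dy dx = 2/3.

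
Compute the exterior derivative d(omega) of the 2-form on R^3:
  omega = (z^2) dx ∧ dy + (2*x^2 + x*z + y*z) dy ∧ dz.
d(omega) = (4*x + 3*z) dx ∧ dy ∧ dz

For a 2-form omega = sum_{i<j} g_{ij} dx_i ∧ dx_j, the exterior derivative is
  d(omega) = sum_{i<j} d(g_{ij}) ∧ dx_i ∧ dx_j = sum_{i<j, k} (∂g_{ij}/∂x_k) dx_k ∧ dx_i ∧ dx_j.
Expand each term, using dx_k ∧ dx_i ∧ dx_j = sgn(permutation) dx_{(a)} ∧ dx_{(b)} ∧ dx_{(c)} with (a < b < c) sorted:
  d(z^2) includes (∂/∂z)(z^2) dz = (2*z) dz, which multiplied by dx ∧ dy gives (2*z) dx ∧ dy ∧ dz
  d(2*x^2 + x*z + y*z) includes (∂/∂x)(2*x^2 + x*z + y*z) dx = (4*x + z) dx, which multiplied by dy ∧ dz gives (4*x + z) dx ∧ dy ∧ dz
Collecting like 3-forms: d(omega) = (4*x + 3*z) dx ∧ dy ∧ dz.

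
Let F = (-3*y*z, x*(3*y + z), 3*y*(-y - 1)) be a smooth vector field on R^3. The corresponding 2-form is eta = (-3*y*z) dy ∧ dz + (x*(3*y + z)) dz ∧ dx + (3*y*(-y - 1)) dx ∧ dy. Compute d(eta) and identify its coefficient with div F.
d(eta) = (3*x) dx ∧ dy ∧ dz; div F = 3*x

For a 2-form in R^3 of the form above, applying d gives a 3-form with coefficient ∂P/∂x + ∂Q/∂y + ∂R/∂z:
  ∂P/∂x = 0
  ∂Q/∂y = 3*x
  ∂R/∂z = 0
Sum = 3*x, which is exactly div F.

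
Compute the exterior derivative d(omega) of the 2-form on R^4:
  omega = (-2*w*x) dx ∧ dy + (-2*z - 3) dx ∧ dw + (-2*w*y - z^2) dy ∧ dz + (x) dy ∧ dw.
d(omega) = (1 - 2*x) dx ∧ dy ∧ dw + (2) dx ∧ dz ∧ dw + (-2*y) dy ∧ dz ∧ dw

For a 2-form omega = sum_{i<j} g_{ij} dx_i ∧ dx_j, the exterior derivative is
  d(omega) = sum_{i<j} d(g_{ij}) ∧ dx_i ∧ dx_j = sum_{i<j, k} (∂g_{ij}/∂x_k) dx_k ∧ dx_i ∧ dx_j.
Expand each term, using dx_k ∧ dx_i ∧ dx_j = sgn(permutation) dx_{(a)} ∧ dx_{(b)} ∧ dx_{(c)} with (a < b < c) sorted:
  d(-2*w*x) includes (∂/∂w)(-2*w*x) dw = (-2*x) dw, which multiplied by dx ∧ dy gives (-2*x) dx ∧ dy ∧ dw
  d(-2*z - 3) includes (∂/∂z)(-2*z - 3) dz = (-2) dz, which multiplied by dx ∧ dw gives (2) dx ∧ dz ∧ dw
  d(-2*w*y - z^2) includes (∂/∂w)(-2*w*y - z^2) dw = (-2*y) dw, which multiplied by dy ∧ dz gives (-2*y) dy ∧ dz ∧ dw
  d(x) includes (∂/∂x)(x) dx = (1) dx, which multiplied by dy ∧ dw gives (1) dx ∧ dy ∧ dw
Collecting like 3-forms: d(omega) = (1 - 2*x) dx ∧ dy ∧ dw + (2) dx ∧ dz ∧ dw + (-2*y) dy ∧ dz ∧ dw.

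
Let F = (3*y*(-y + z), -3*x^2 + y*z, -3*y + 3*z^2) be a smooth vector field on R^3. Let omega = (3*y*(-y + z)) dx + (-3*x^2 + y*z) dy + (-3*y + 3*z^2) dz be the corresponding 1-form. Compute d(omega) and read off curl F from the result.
d(omega) = (-y - 3) dy ∧ dz + (3*y) dz ∧ dx + (-6*x + 6*y - 3*z) dx ∧ dy; curl F = (-y - 3, 3*y, -6*x + 6*y - 3*z)

d omega = sum_{i<j} (∂f_j/∂x_i - ∂f_i/∂x_j) dx_i ∧ dx_j. Under the identification (dy ∧ dz, dz ∧ dx, dx ∧ dy) ↔ (e_x, e_y, e_z), the coefficients are exactly the components of curl F. Compute:
  ∂R/∂y - ∂Q/∂z = (-3) - (y) = -y - 3
  ∂P/∂z - ∂R/∂x = (3*y) - (0) = 3*y
  ∂Q/∂x - ∂P/∂y = (-6*x) - (-6*y + 3*z) = -6*x + 6*y - 3*z.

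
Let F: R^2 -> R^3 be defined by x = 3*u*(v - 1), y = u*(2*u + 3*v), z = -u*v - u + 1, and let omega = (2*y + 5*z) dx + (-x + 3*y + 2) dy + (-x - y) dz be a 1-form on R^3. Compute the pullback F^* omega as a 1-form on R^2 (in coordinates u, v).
F^* omega = (24*u^3 + 56*u^2*v + 2*u^2 + 27*u*v^2 - 6*u*v + 20*u + 21*v - 15) du + (u*(32*u^2 + 27*u*v - 9*u + 21)) dv

Using F^*(f dg) = (f ∘ F) d(g ∘ F), substitute each coordinate x_i by F_i(u, v) in f_i, and replace dx_i by d F_i = (∂F_i/∂u) du + (∂F_i/∂v) dv.
  For the x component: f_1(F) = 4*u^2 + u*v - 5*u + 5; d F_1 = (3*v - 3) du + (3*u) dv
  For the y component: f_2(F) = 6*u^2 + 6*u*v + 3*u + 2; d F_2 = (4*u + 3*v) du + (3*u) dv
  For the z component: f_3(F) = u*(-2*u - 6*v + 3); d F_3 = (-v - 1) du + (-u) dv
Combining and collecting du, dv coefficients:
  coeff of du: 24*u^3 + 56*u^2*v + 2*u^2 + 27*u*v^2 - 6*u*v + 20*u + 21*v - 15
  coeff of dv: u*(32*u^2 + 27*u*v - 9*u + 21)
F^* omega = (24*u^3 + 56*u^2*v + 2*u^2 + 27*u*v^2 - 6*u*v + 20*u + 21*v - 15) du + (u*(32*u^2 + 27*u*v - 9*u + 21)) dv.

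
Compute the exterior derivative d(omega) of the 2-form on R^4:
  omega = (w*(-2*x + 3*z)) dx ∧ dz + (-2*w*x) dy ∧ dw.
d(omega) = (-2*x + 3*z) dx ∧ dz ∧ dw + (-2*w) dx ∧ dy ∧ dw

For a 2-form omega = sum_{i<j} g_{ij} dx_i ∧ dx_j, the exterior derivative is
  d(omega) = sum_{i<j} d(g_{ij}) ∧ dx_i ∧ dx_j = sum_{i<j, k} (∂g_{ij}/∂x_k) dx_k ∧ dx_i ∧ dx_j.
Expand each term, using dx_k ∧ dx_i ∧ dx_j = sgn(permutation) dx_{(a)} ∧ dx_{(b)} ∧ dx_{(c)} with (a < b < c) sorted:
  d(w*(-2*x + 3*z)) includes (∂/∂w)(w*(-2*x + 3*z)) dw = (-2*x + 3*z) dw, which multiplied by dx ∧ dz gives (-2*x + 3*z) dx ∧ dz ∧ dw
  d(-2*w*x) includes (∂/∂x)(-2*w*x) dx = (-2*w) dx, which multiplied by dy ∧ dw gives (-2*w) dx ∧ dy ∧ dw
Collecting like 3-forms: d(omega) = (-2*x + 3*z) dx ∧ dz ∧ dw + (-2*w) dx ∧ dy ∧ dw.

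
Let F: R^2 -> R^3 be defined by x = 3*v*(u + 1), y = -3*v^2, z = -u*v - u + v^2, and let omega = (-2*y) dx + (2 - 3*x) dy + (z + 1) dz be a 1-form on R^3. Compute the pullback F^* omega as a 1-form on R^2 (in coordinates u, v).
F^* omega = (u*v^2 + 2*u*v + u + 17*v^3 - v^2 - v - 1) du + (u^2*v + u^2 + 69*u*v^2 - 2*u*v - u + 2*v^3 + 72*v^2 - 10*v) dv

Using F^*(f dg) = (f ∘ F) d(g ∘ F), substitute each coordinate x_i by F_i(u, v) in f_i, and replace dx_i by d F_i = (∂F_i/∂u) du + (∂F_i/∂v) dv.
  For the x component: f_1(F) = 6*v^2; d F_1 = (3*v) du + (3*u + 3) dv
  For the y component: f_2(F) = -9*u*v - 9*v + 2; d F_2 = (0) du + (-6*v) dv
  For the z component: f_3(F) = -u*v - u + v^2 + 1; d F_3 = (-v - 1) du + (-u + 2*v) dv
Combining and collecting du, dv coefficients:
  coeff of du: u*v^2 + 2*u*v + u + 17*v^3 - v^2 - v - 1
  coeff of dv: u^2*v + u^2 + 69*u*v^2 - 2*u*v - u + 2*v^3 + 72*v^2 - 10*v
F^* omega = (u*v^2 + 2*u*v + u + 17*v^3 - v^2 - v - 1) du + (u^2*v + u^2 + 69*u*v^2 - 2*u*v - u + 2*v^3 + 72*v^2 - 10*v) dv.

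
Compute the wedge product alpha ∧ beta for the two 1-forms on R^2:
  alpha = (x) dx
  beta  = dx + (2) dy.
alpha ∧ beta = (2*x) dx ∧ dy

Distribute the wedge, using dx_i ∧ dx_j = -dx_j ∧ dx_i and dx_i ∧ dx_i = 0. For each pair (i, j) with i < j, the coefficient of dx_i ∧ dx_j in alpha ∧ beta is (alpha_i * beta_j - alpha_j * beta_i). Collecting: alpha ∧ beta = (2*x) dx ∧ dy.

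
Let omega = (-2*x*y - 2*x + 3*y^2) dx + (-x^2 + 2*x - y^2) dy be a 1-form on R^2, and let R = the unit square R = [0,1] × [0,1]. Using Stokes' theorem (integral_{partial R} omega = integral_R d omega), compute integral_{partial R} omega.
integral_(partial R) omega = -1

Stokes: integral_partial_R omega = integral_R d omega with d omega = (∂Q/∂x - ∂P/∂y) dx ∧ dy.
  ∂Q/∂x = 2 - 2*x
  ∂P/∂y = -2*x + 6*y
  integrand = ∂Q/∂x - ∂P/∂y = 2 - 6*y.
Integrating over R: integral_0^1 integral_0^1 (2 - 6*y) dx dy = -1.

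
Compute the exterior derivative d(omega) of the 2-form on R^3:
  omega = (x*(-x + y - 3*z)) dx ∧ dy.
d(omega) = (-3*x) dx ∧ dy ∧ dz

For a 2-form omega = sum_{i<j} g_{ij} dx_i ∧ dx_j, the exterior derivative is
  d(omega) = sum_{i<j} d(g_{ij}) ∧ dx_i ∧ dx_j = sum_{i<j, k} (∂g_{ij}/∂x_k) dx_k ∧ dx_i ∧ dx_j.
Expand each term, using dx_k ∧ dx_i ∧ dx_j = sgn(permutation) dx_{(a)} ∧ dx_{(b)} ∧ dx_{(c)} with (a < b < c) sorted:
  d(x*(-x + y - 3*z)) includes (∂/∂z)(x*(-x + y - 3*z)) dz = (-3*x) dz, which multiplied by dx ∧ dy gives (-3*x) dx ∧ dy ∧ dz
Collecting like 3-forms: d(omega) = (-3*x) dx ∧ dy ∧ dz.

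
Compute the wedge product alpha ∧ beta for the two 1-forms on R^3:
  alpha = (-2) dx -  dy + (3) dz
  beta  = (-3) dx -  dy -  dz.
alpha ∧ beta = (-1) dx ∧ dy + (11) dx ∧ dz + (4) dy ∧ dz

Distribute the wedge, using dx_i ∧ dx_j = -dx_j ∧ dx_i and dx_i ∧ dx_i = 0. For each pair (i, j) with i < j, the coefficient of dx_i ∧ dx_j in alpha ∧ beta is (alpha_i * beta_j - alpha_j * beta_i). Collecting: alpha ∧ beta = (-1) dx ∧ dy + (11) dx ∧ dz + (4) dy ∧ dz.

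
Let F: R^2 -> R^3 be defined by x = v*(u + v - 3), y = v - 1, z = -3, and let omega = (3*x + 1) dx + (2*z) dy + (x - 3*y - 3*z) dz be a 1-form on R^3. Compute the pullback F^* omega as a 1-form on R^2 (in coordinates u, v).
F^* omega = (v*(3*u*v + 3*v^2 - 9*v + 1)) du + (3*u^2*v + 9*u*v^2 - 18*u*v + u + 6*v^3 - 27*v^2 + 29*v - 9) dv

Using F^*(f dg) = (f ∘ F) d(g ∘ F), substitute each coordinate x_i by F_i(u, v) in f_i, and replace dx_i by d F_i = (∂F_i/∂u) du + (∂F_i/∂v) dv.
  For the x component: f_1(F) = 3*u*v + 3*v^2 - 9*v + 1; d F_1 = (v) du + (u + 2*v - 3) dv
  For the y component: f_2(F) = -6; d F_2 = (0) du + (1) dv
  For the z component: f_3(F) = u*v + v^2 - 6*v + 12; d F_3 = (0) du + (0) dv
Combining and collecting du, dv coefficients:
  coeff of du: v*(3*u*v + 3*v^2 - 9*v + 1)
  coeff of dv: 3*u^2*v + 9*u*v^2 - 18*u*v + u + 6*v^3 - 27*v^2 + 29*v - 9
F^* omega = (v*(3*u*v + 3*v^2 - 9*v + 1)) du + (3*u^2*v + 9*u*v^2 - 18*u*v + u + 6*v^3 - 27*v^2 + 29*v - 9) dv.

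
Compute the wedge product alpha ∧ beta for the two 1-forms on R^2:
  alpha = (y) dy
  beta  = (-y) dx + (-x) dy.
alpha ∧ beta = (y^2) dx ∧ dy

Distribute the wedge, using dx_i ∧ dx_j = -dx_j ∧ dx_i and dx_i ∧ dx_i = 0. For each pair (i, j) with i < j, the coefficient of dx_i ∧ dx_j in alpha ∧ beta is (alpha_i * beta_j - alpha_j * beta_i). Collecting: alpha ∧ beta = (y^2) dx ∧ dy.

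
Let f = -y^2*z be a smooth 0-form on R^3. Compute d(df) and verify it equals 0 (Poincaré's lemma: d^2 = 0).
d(df) = 0

Step 1: df = sum_i (∂f/∂x_i) dx_i = (0) dx + (-2*y*z) dy + (-y^2) dz.
Step 2: Apply d again. Using the 1-form formula, the coefficient of dx ∧ dy in d(df) is ∂^2 f/∂x ∂y - ∂^2 f/∂y ∂x = (0) - (0) = 0 (equality of mixed partials for smooth f).
Similarly for dx ∧ dz and dy ∧ dz — all coefficients vanish. So d(df) = 0.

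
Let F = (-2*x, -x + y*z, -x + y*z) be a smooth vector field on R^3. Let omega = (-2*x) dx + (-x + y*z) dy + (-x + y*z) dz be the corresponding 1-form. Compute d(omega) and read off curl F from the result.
d(omega) = (-y + z) dy ∧ dz + (1) dz ∧ dx + (-1) dx ∧ dy; curl F = (-y + z, 1, -1)

d omega = sum_{i<j} (∂f_j/∂x_i - ∂f_i/∂x_j) dx_i ∧ dx_j. Under the identification (dy ∧ dz, dz ∧ dx, dx ∧ dy) ↔ (e_x, e_y, e_z), the coefficients are exactly the components of curl F. Compute:
  ∂R/∂y - ∂Q/∂z = (z) - (y) = -y + z
  ∂P/∂z - ∂R/∂x = (0) - (-1) = 1
  ∂Q/∂x - ∂P/∂y = (-1) - (0) = -1.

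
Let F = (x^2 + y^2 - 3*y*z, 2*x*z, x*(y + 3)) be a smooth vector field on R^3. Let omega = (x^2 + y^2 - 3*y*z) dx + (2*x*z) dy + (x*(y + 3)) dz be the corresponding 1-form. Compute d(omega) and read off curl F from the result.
d(omega) = (-x) dy ∧ dz + (-4*y - 3) dz ∧ dx + (-2*y + 5*z) dx ∧ dy; curl F = (-x, -4*y - 3, -2*y + 5*z)

d omega = sum_{i<j} (∂f_j/∂x_i - ∂f_i/∂x_j) dx_i ∧ dx_j. Under the identification (dy ∧ dz, dz ∧ dx, dx ∧ dy) ↔ (e_x, e_y, e_z), the coefficients are exactly the components of curl F. Compute:
  ∂R/∂y - ∂Q/∂z = (x) - (2*x) = -x
  ∂P/∂z - ∂R/∂x = (-3*y) - (y + 3) = -4*y - 3
  ∂Q/∂x - ∂P/∂y = (2*z) - (2*y - 3*z) = -2*y + 5*z.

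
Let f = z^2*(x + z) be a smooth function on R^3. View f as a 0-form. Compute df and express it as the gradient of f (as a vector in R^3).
df = (z^2) dx + (0) dy + (z*(2*x + 3*z)) dz; grad f = (z^2, 0, z*(2*x + 3*z))

For a 0-form f, d f = (∂f/∂x) dx + (∂f/∂y) dy + (∂f/∂z) dz. The components of the vector representation are exactly the entries of grad f in Cartesian coordinates:
  ∂f/∂x = z^2
  ∂f/∂y = 0
  ∂f/∂z = z*(2*x + 3*z).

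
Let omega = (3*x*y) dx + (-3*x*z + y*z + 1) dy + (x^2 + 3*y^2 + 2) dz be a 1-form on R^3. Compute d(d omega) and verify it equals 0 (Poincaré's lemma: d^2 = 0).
d(d omega) = 0

Step 1: d omega = sum_{i<j} (∂f_j/∂x_i - ∂f_i/∂x_j) dx_i ∧ dx_j:
  coeff of dx ∧ dy: -3*x - 3*z
  coeff of dx ∧ dz: 2*x
  coeff of dy ∧ dz: 3*x + 5*y
Step 2: Apply d again to each 2-form coefficient. The only possible 3-form in R^3 is dx ∧ dy ∧ dz, with coefficient
  ∂(coeff of dy∧dz)/∂x - ∂(coeff of dx∧dz)/∂y + ∂(coeff of dx∧dy)/∂z
  = ∂/∂x (3*x + 5*y) - ∂/∂y (2*x) + ∂/∂z (-3*x - 3*z).
Each of these terms simplifies to sums of mixed partials that cancel in pairs. The result is 0 (by equality of mixed partials for smooth functions — Schwarz / Clairaut).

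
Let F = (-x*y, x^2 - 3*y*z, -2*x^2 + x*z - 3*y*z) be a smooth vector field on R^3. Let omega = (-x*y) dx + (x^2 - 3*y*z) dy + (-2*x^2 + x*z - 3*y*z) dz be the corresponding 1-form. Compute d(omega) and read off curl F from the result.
d(omega) = (3*y - 3*z) dy ∧ dz + (4*x - z) dz ∧ dx + (3*x) dx ∧ dy; curl F = (3*y - 3*z, 4*x - z, 3*x)

d omega = sum_{i<j} (∂f_j/∂x_i - ∂f_i/∂x_j) dx_i ∧ dx_j. Under the identification (dy ∧ dz, dz ∧ dx, dx ∧ dy) ↔ (e_x, e_y, e_z), the coefficients are exactly the components of curl F. Compute:
  ∂R/∂y - ∂Q/∂z = (-3*z) - (-3*y) = 3*y - 3*z
  ∂P/∂z - ∂R/∂x = (0) - (-4*x + z) = 4*x - z
  ∂Q/∂x - ∂P/∂y = (2*x) - (-x) = 3*x.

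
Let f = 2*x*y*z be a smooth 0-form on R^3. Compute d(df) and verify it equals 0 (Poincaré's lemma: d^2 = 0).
d(df) = 0

Step 1: df = sum_i (∂f/∂x_i) dx_i = (2*y*z) dx + (2*x*z) dy + (2*x*y) dz.
Step 2: Apply d again. Using the 1-form formula, the coefficient of dx ∧ dy in d(df) is ∂^2 f/∂x ∂y - ∂^2 f/∂y ∂x = (2*z) - (2*z) = 0 (equality of mixed partials for smooth f).
Similarly for dx ∧ dz and dy ∧ dz — all coefficients vanish. So d(df) = 0.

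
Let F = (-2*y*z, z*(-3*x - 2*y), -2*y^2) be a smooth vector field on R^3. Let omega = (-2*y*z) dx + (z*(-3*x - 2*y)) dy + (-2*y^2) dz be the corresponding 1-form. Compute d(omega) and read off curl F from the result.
d(omega) = (3*x - 2*y) dy ∧ dz + (-2*y) dz ∧ dx + (-z) dx ∧ dy; curl F = (3*x - 2*y, -2*y, -z)

d omega = sum_{i<j} (∂f_j/∂x_i - ∂f_i/∂x_j) dx_i ∧ dx_j. Under the identification (dy ∧ dz, dz ∧ dx, dx ∧ dy) ↔ (e_x, e_y, e_z), the coefficients are exactly the components of curl F. Compute:
  ∂R/∂y - ∂Q/∂z = (-4*y) - (-3*x - 2*y) = 3*x - 2*y
  ∂P/∂z - ∂R/∂x = (-2*y) - (0) = -2*y
  ∂Q/∂x - ∂P/∂y = (-3*z) - (-2*z) = -z.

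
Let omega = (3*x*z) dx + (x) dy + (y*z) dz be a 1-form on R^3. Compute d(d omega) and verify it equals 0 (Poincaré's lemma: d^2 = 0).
d(d omega) = 0

Step 1: d omega = sum_{i<j} (∂f_j/∂x_i - ∂f_i/∂x_j) dx_i ∧ dx_j:
  coeff of dx ∧ dy: 1
  coeff of dx ∧ dz: -3*x
  coeff of dy ∧ dz: z
Step 2: Apply d again to each 2-form coefficient. The only possible 3-form in R^3 is dx ∧ dy ∧ dz, with coefficient
  ∂(coeff of dy∧dz)/∂x - ∂(coeff of dx∧dz)/∂y + ∂(coeff of dx∧dy)/∂z
  = ∂/∂x (z) - ∂/∂y (-3*x) + ∂/∂z (1).
Each of these terms simplifies to sums of mixed partials that cancel in pairs. The result is 0 (by equality of mixed partials for smooth functions — Schwarz / Clairaut).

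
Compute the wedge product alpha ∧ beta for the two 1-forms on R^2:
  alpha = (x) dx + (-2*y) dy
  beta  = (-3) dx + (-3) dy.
alpha ∧ beta = (-3*x - 6*y) dx ∧ dy

Distribute the wedge, using dx_i ∧ dx_j = -dx_j ∧ dx_i and dx_i ∧ dx_i = 0. For each pair (i, j) with i < j, the coefficient of dx_i ∧ dx_j in alpha ∧ beta is (alpha_i * beta_j - alpha_j * beta_i). Collecting: alpha ∧ beta = (-3*x - 6*y) dx ∧ dy.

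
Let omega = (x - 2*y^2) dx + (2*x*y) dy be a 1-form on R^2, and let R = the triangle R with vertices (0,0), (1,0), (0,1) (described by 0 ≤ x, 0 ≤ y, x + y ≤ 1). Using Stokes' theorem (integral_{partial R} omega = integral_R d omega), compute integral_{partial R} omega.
integral_(partial R) omega = 1

Stokes: integral_partial_R omega = integral_R d omega with d omega = (∂Q/∂x - ∂P/∂y) dx ∧ dy.
  ∂Q/∂x = 2*y
  ∂P/∂y = -4*y
  integrand = ∂Q/∂x - ∂P/∂y = 6*y.
Integrating over R: integral_0^1 integral_0^{1-x} (6*y) dy dx = 1.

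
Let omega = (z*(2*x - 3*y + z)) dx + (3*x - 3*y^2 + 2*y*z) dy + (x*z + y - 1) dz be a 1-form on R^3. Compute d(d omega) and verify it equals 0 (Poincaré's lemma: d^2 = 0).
d(d omega) = 0

Step 1: d omega = sum_{i<j} (∂f_j/∂x_i - ∂f_i/∂x_j) dx_i ∧ dx_j:
  coeff of dx ∧ dy: 3*z + 3
  coeff of dx ∧ dz: -2*x + 3*y - z
  coeff of dy ∧ dz: 1 - 2*y
Step 2: Apply d again to each 2-form coefficient. The only possible 3-form in R^3 is dx ∧ dy ∧ dz, with coefficient
  ∂(coeff of dy∧dz)/∂x - ∂(coeff of dx∧dz)/∂y + ∂(coeff of dx∧dy)/∂z
  = ∂/∂x (1 - 2*y) - ∂/∂y (-2*x + 3*y - z) + ∂/∂z (3*z + 3).
Each of these terms simplifies to sums of mixed partials that cancel in pairs. The result is 0 (by equality of mixed partials for smooth functions — Schwarz / Clairaut).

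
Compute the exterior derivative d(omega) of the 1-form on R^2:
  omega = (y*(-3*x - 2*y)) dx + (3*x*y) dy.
d(omega) = (3*x + 7*y) dx ∧ dy

For a 1-form omega = sum_i f_i dx_i, the exterior derivative is
  d(omega) = sum_{i < j} (∂f_j/∂x_i - ∂f_i/∂x_j) dx_i ∧ dx_j.
  coefficient of dx ∧ dy: ∂f_2/∂x - ∂f_1/∂y = ∂(3*x*y)/∂x - ∂(y*(-3*x - 2*y))/∂y = 3*x + 7*y
Assembling: d(omega) = (3*x + 7*y) dx ∧ dy.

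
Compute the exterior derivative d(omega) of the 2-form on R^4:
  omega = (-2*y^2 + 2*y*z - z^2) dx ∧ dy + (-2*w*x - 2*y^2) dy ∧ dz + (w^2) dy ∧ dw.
d(omega) = (-2*w + 2*y - 2*z) dx ∧ dy ∧ dz + (-2*x) dy ∧ dz ∧ dw

For a 2-form omega = sum_{i<j} g_{ij} dx_i ∧ dx_j, the exterior derivative is
  d(omega) = sum_{i<j} d(g_{ij}) ∧ dx_i ∧ dx_j = sum_{i<j, k} (∂g_{ij}/∂x_k) dx_k ∧ dx_i ∧ dx_j.
Expand each term, using dx_k ∧ dx_i ∧ dx_j = sgn(permutation) dx_{(a)} ∧ dx_{(b)} ∧ dx_{(c)} with (a < b < c) sorted:
  d(-2*y^2 + 2*y*z - z^2) includes (∂/∂z)(-2*y^2 + 2*y*z - z^2) dz = (2*y - 2*z) dz, which multiplied by dx ∧ dy gives (2*y - 2*z) dx ∧ dy ∧ dz
  d(-2*w*x - 2*y^2) includes (∂/∂x)(-2*w*x - 2*y^2) dx = (-2*w) dx, which multiplied by dy ∧ dz gives (-2*w) dx ∧ dy ∧ dz
  d(-2*w*x - 2*y^2) includes (∂/∂w)(-2*w*x - 2*y^2) dw = (-2*x) dw, which multiplied by dy ∧ dz gives (-2*x) dy ∧ dz ∧ dw
Collecting like 3-forms: d(omega) = (-2*w + 2*y - 2*z) dx ∧ dy ∧ dz + (-2*x) dy ∧ dz ∧ dw.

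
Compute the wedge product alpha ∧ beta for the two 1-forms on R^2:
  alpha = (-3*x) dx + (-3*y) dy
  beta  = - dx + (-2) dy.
alpha ∧ beta = (6*x - 3*y) dx ∧ dy

Distribute the wedge, using dx_i ∧ dx_j = -dx_j ∧ dx_i and dx_i ∧ dx_i = 0. For each pair (i, j) with i < j, the coefficient of dx_i ∧ dx_j in alpha ∧ beta is (alpha_i * beta_j - alpha_j * beta_i). Collecting: alpha ∧ beta = (6*x - 3*y) dx ∧ dy.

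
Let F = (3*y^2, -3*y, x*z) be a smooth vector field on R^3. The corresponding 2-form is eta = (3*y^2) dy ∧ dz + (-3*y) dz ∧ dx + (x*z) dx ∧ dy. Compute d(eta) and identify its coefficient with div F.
d(eta) = (x - 3) dx ∧ dy ∧ dz; div F = x - 3

For a 2-form in R^3 of the form above, applying d gives a 3-form with coefficient ∂P/∂x + ∂Q/∂y + ∂R/∂z:
  ∂P/∂x = 0
  ∂Q/∂y = -3
  ∂R/∂z = x
Sum = x - 3, which is exactly div F.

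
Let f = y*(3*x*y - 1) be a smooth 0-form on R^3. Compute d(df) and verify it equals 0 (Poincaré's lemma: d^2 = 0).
d(df) = 0

Step 1: df = sum_i (∂f/∂x_i) dx_i = (3*y^2) dx + (6*x*y - 1) dy + (0) dz.
Step 2: Apply d again. Using the 1-form formula, the coefficient of dx ∧ dy in d(df) is ∂^2 f/∂x ∂y - ∂^2 f/∂y ∂x = (6*y) - (6*y) = 0 (equality of mixed partials for smooth f).
Similarly for dx ∧ dz and dy ∧ dz — all coefficients vanish. So d(df) = 0.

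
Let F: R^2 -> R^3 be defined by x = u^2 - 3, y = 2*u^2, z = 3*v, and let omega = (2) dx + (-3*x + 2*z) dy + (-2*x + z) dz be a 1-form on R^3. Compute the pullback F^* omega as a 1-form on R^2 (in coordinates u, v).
F^* omega = (4*u*(-3*u^2 + 6*v + 10)) du + (-6*u^2 + 9*v + 18) dv

Using F^*(f dg) = (f ∘ F) d(g ∘ F), substitute each coordinate x_i by F_i(u, v) in f_i, and replace dx_i by d F_i = (∂F_i/∂u) du + (∂F_i/∂v) dv.
  For the x component: f_1(F) = 2; d F_1 = (2*u) du + (0) dv
  For the y component: f_2(F) = -3*u^2 + 6*v + 9; d F_2 = (4*u) du + (0) dv
  For the z component: f_3(F) = -2*u^2 + 3*v + 6; d F_3 = (0) du + (3) dv
Combining and collecting du, dv coefficients:
  coeff of du: 4*u*(-3*u^2 + 6*v + 10)
  coeff of dv: -6*u^2 + 9*v + 18
F^* omega = (4*u*(-3*u^2 + 6*v + 10)) du + (-6*u^2 + 9*v + 18) dv.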